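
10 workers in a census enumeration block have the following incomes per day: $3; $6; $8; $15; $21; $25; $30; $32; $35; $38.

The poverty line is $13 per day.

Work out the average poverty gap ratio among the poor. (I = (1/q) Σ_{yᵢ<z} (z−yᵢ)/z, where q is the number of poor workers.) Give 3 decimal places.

Below z: $3, $6, $8 (q = 3 of N = 10).
Relative gaps: 0.7692, 0.5385, 0.3846; sum = 1.692308.
I averages over the q = 3 poor units only: 1.692308 / 3 = 0.564.

0.564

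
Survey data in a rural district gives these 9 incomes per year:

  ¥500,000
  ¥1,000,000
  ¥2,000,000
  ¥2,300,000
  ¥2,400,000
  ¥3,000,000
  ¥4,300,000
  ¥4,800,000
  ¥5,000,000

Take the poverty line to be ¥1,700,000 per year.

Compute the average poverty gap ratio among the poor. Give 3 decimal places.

Below the line: ¥500,000, ¥1,000,000 (q = 2 of N = 9).
Shortfall ratios (z−y)/z: 0.7059, 0.4118; sum = 1.117647.
I averages over the q = 2 poor units only: 1.117647 / 2 = 0.559.

0.559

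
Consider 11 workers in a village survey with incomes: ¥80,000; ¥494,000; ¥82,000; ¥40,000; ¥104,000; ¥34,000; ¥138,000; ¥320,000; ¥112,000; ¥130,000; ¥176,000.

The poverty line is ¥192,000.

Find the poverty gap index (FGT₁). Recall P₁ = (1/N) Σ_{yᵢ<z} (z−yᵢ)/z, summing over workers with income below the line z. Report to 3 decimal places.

Incomes under z: ¥34,000, ¥40,000, ¥80,000, ¥82,000, ¥104,000, ¥112,000, ¥130,000, ¥138,000, ¥176,000 (q = 9 of N = 11).
Normalized shortfalls: (192000−34000)/192000 = 0.8229; (192000−40000)/192000 = 0.7917; (192000−80000)/192000 = 0.5833; (192000−82000)/192000 = 0.5729; (192000−104000)/192000 = 0.4583; (192000−112000)/192000 = 0.4167; (192000−130000)/192000 = 0.3229; (192000−138000)/192000 = 0.2812; (192000−176000)/192000 = 0.0833.
Sum of shortfalls = 4.333333; P₁ averages over all N: 4.333333 / 11 = 0.394.

0.394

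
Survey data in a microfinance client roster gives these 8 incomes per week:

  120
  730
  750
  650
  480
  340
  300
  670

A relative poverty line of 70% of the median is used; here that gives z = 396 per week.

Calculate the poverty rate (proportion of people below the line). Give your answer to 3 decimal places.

3 of the 8 people have income below 396.
H = 3/8 = 0.375.

0.375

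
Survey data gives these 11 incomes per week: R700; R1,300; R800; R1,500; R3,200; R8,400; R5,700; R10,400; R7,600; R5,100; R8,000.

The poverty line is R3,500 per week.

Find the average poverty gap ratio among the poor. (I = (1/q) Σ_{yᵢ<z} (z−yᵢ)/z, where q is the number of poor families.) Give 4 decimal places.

0.5714

Poor units: R700, R800, R1,300, R1,500, R3,200 (q = 5 of N = 11).
Relative gaps: 0.8000, 0.7714, 0.6286, 0.5714, 0.0857; sum = 2.857143.
The income-gap ratio divides by q (the poor only): 2.857143 / 5 = 0.5714.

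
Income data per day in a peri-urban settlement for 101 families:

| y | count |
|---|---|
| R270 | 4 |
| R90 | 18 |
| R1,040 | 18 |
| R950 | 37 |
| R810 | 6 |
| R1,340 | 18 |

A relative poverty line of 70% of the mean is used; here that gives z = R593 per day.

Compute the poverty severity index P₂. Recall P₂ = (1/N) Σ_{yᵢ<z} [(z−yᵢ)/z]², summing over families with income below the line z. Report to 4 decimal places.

0.1400

Incomes under z: 18×R90, 4×R270 (q = 22 of N = 101).
Gap ratios (z−y)/z: (593−90)/593 = 0.8482 (×18); (593−270)/593 = 0.5447 (×4).
Squared: 0.7195 (×18); 0.2967 (×4).
Sum = 14.137614; P₂ = 14.137614 / 101 = 0.1400.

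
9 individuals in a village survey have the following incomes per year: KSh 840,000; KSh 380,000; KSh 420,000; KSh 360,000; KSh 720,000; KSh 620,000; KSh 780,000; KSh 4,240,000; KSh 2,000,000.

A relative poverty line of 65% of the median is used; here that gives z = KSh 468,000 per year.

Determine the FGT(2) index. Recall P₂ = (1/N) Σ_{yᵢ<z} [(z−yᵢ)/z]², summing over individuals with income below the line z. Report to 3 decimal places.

Below z: KSh 360,000, KSh 380,000, KSh 420,000 (q = 3 of N = 9).
Shortfall ratios: (468000−360000)/468000 = 0.2308; (468000−380000)/468000 = 0.1880; (468000−420000)/468000 = 0.1026.
Squared: 0.0533; 0.0354; 0.0105.
Sum = 0.099131; P₂ = 0.099131 / 9 = 0.011.

0.011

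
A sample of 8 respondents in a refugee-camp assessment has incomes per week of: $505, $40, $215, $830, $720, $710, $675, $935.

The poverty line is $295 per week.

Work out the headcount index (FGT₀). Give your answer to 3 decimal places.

0.250

2 of the 8 respondents have income below $295.
H = 2/8 = 0.250.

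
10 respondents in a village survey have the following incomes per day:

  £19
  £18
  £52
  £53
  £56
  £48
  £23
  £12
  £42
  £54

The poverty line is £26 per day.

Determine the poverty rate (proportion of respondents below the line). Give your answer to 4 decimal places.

0.4000

4 of the 10 respondents have income below £26.
H = 4/10 = 0.4000.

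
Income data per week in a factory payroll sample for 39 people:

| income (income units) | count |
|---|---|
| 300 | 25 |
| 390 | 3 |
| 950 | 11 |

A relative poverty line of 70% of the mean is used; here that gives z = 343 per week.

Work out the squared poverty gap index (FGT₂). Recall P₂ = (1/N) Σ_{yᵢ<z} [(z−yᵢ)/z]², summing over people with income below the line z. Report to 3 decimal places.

Incomes under z: 25×300 (q = 25 of N = 39).
Normalized shortfalls: (343−300)/343 = 0.1254 (×25).
Squared: 0.0157 (×25).
Sum = 0.392906; P₂ = 0.392906 / 39 = 0.010.

0.010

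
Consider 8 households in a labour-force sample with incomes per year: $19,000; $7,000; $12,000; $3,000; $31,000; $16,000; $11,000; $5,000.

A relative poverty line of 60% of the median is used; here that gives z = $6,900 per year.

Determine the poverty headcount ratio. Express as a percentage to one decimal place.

25.0%

2 of the 8 households have income below $6,900.
H = 2/8 = 25.0%.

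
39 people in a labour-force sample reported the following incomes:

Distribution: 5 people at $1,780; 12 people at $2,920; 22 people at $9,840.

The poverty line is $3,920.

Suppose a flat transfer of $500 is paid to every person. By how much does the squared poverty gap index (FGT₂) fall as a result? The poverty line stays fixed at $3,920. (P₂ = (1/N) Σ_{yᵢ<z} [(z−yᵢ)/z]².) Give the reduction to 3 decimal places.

0.031

Before: below the line — 5×$1,780, 12×$2,920; squared poverty gap index (FGT₂) = 0.05823.
After the $500 transfer: below the line — 5×$2,280, 12×$3,420; squared poverty gap index (FGT₂) = 0.02745.
Reduction = 0.05823 − 0.02745 = 0.031.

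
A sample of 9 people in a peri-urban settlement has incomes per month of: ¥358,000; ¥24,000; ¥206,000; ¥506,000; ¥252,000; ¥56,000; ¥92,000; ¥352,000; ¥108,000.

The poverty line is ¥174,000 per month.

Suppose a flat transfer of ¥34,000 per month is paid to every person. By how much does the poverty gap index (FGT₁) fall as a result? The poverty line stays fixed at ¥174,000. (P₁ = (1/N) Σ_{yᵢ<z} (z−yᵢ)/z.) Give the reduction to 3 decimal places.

0.087

Before: below the line — ¥24,000, ¥56,000, ¥92,000, ¥108,000; poverty gap index (FGT₁) = 0.26564.
After the ¥34,000 transfer: below the line — ¥58,000, ¥90,000, ¥126,000, ¥142,000; poverty gap index (FGT₁) = 0.17880.
Reduction = 0.26564 − 0.17880 = 0.087.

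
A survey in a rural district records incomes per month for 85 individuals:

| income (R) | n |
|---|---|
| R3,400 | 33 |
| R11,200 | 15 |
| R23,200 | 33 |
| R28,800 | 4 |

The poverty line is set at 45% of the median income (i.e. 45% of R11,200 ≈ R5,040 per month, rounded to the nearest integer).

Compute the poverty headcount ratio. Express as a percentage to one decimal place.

33 of the 85 individuals have income below R5,040.
H = 33/85 = 38.8%.

38.8%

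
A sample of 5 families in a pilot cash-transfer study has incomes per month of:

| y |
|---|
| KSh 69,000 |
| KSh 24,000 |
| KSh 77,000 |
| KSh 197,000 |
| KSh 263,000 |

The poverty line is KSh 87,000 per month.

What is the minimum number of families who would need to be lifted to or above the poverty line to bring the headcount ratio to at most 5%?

3

3 of the 5 families are poor, so H = 3/5 = 0.600.
A headcount ratio of at most 5% allows at most ⌊0.05 × 5⌋ = 0 poor families.
So at least 3 − 0 = 3 must be lifted.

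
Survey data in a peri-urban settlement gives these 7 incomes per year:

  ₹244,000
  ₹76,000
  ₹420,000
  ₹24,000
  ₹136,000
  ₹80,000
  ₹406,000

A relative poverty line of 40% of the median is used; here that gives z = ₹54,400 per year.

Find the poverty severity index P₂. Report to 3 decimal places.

Below the line: ₹24,000 (q = 1 of N = 7).
Gap ratios (z−y)/z: (54400−24000)/54400 = 0.5588.
Squared: 0.3123.
Sum = 0.312284; P₂ = 0.312284 / 7 = 0.045.

0.045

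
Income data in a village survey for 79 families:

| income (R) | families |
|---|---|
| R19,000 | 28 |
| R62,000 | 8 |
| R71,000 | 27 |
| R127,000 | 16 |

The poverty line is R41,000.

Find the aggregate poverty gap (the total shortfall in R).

Incomes under z: 28×R19,000 (q = 28 of N = 79).
Individual gaps: 28×(41000−19000) = 616000.
Aggregate gap = R616,000.

R616,000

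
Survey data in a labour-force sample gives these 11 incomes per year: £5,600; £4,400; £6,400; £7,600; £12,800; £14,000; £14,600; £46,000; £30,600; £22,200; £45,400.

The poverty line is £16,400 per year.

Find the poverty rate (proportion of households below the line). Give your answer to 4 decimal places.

7 of the 11 households have income below £16,400.
H = 7/11 = 0.6364.

0.6364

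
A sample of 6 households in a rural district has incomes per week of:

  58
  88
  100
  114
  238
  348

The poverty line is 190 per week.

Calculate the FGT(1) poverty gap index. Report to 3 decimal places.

0.351

Incomes under z: 58, 88, 100, 114 (q = 4 of N = 6).
Relative gaps: (190−58)/190 = 0.6947; (190−88)/190 = 0.5368; (190−100)/190 = 0.4737; (190−114)/190 = 0.4000.
Σ = 2.105263. Dividing by the full population N = 6 gives P₁ = 0.351.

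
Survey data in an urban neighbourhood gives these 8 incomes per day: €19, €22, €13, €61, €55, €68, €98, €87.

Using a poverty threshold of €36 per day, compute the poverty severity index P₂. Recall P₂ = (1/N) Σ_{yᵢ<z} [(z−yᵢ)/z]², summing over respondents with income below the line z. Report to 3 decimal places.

0.098

Poor units: €13, €19, €22 (q = 3 of N = 8).
Normalized shortfalls: (36−13)/36 = 0.6389; (36−19)/36 = 0.4722; (36−22)/36 = 0.3889.
Squared: 0.4082; 0.2230; 0.1512.
Sum = 0.782407; P₂ = 0.782407 / 8 = 0.098.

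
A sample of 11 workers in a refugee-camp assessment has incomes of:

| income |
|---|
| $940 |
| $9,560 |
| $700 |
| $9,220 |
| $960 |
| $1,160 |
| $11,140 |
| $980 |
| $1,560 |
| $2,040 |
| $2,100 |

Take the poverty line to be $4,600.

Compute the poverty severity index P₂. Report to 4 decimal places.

0.3817

Incomes under z: $700, $940, $960, $980, $1,160, $1,560, $2,040, $2,100 (q = 8 of N = 11).
Gap ratios (z−y)/z: (4600−700)/4600 = 0.8478; (4600−940)/4600 = 0.7957; (4600−960)/4600 = 0.7913; (4600−980)/4600 = 0.7870; (4600−1160)/4600 = 0.7478; (4600−1560)/4600 = 0.6609; (4600−2040)/4600 = 0.5565; (4600−2100)/4600 = 0.5435.
Squared: 0.7188; 0.6331; 0.6262; 0.6193; 0.5592; 0.4367; 0.3097; 0.2954.
Sum = 4.198412; P₂ = 4.198412 / 11 = 0.3817.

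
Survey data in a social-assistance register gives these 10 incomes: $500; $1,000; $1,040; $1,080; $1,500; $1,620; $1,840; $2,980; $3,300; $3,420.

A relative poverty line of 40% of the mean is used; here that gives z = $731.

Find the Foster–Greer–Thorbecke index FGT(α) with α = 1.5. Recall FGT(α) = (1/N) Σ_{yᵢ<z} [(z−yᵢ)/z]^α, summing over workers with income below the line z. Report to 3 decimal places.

Incomes under z: $500 (q = 1 of N = 10).
Shortfall ratios: (731−500)/731 = 0.3160.
Raised to α = 1.5: 0.17764.
Sum = 0.177640; FGT(1.5) = 0.177640 / 10 = 0.018.

0.018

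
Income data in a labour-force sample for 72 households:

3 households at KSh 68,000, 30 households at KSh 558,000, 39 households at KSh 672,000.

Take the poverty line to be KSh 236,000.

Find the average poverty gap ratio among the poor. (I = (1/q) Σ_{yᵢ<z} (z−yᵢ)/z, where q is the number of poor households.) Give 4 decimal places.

Incomes under z: 3×KSh 68,000 (q = 3 of N = 72).
Shortfall ratios (z−y)/z: 0.7119 (×3); sum = 2.135593.
The income-gap ratio divides by q (the poor only): 2.135593 / 3 = 0.7119.

0.7119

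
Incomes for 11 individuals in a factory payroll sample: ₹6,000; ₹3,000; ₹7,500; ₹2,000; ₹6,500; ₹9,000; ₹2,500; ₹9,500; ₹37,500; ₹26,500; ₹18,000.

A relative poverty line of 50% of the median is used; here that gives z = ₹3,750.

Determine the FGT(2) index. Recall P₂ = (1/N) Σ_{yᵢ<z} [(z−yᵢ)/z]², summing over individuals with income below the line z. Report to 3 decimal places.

Poor units: ₹2,000, ₹2,500, ₹3,000 (q = 3 of N = 11).
Gap ratios (z−y)/z: (3750−2000)/3750 = 0.4667; (3750−2500)/3750 = 0.3333; (3750−3000)/3750 = 0.2000.
Squared: 0.2178; 0.1111; 0.0400.
Sum = 0.368889; P₂ = 0.368889 / 11 = 0.034.

0.034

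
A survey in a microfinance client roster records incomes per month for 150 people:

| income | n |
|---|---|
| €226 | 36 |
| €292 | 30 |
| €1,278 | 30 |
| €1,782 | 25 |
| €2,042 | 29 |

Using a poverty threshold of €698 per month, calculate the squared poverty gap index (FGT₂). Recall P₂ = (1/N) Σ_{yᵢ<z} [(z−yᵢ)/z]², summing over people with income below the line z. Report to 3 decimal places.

Incomes under z: 36×€226, 30×€292 (q = 66 of N = 150).
Normalized shortfalls: (698−226)/698 = 0.6762 (×36); (698−292)/698 = 0.5817 (×30).
Squared: 0.4573 (×36); 0.3383 (×30).
Sum = 26.611653; P₂ = 26.611653 / 150 = 0.177.

0.177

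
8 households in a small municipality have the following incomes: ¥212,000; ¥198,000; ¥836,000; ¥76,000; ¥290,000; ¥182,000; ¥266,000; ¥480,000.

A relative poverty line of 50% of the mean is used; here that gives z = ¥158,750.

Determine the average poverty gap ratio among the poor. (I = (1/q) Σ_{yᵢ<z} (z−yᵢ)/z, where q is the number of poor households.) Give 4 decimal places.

Incomes under z: ¥76,000 (q = 1 of N = 8).
Shortfall ratios (z−y)/z: 0.5213; sum = 0.521260.
I averages over the q = 1 poor units only: 0.521260 / 1 = 0.5213.

0.5213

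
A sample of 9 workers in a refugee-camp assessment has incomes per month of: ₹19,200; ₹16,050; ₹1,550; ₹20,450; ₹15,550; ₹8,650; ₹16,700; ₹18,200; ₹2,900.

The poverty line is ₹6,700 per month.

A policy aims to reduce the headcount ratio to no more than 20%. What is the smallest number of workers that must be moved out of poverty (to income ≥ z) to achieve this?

1

2 of the 9 workers are poor, so H = 2/9 = 0.222.
A headcount ratio of at most 20% allows at most ⌊0.20 × 9⌋ = 1 poor workers.
So at least 2 − 1 = 1 must be lifted.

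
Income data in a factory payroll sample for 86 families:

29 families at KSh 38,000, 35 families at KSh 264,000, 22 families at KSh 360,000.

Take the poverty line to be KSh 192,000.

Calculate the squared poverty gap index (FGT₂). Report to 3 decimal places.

0.217

Incomes under z: 29×KSh 38,000 (q = 29 of N = 86).
Normalized shortfalls: (192000−38000)/192000 = 0.8021 (×29).
Squared: 0.6433 (×29).
Sum = 18.656793; P₂ = 18.656793 / 86 = 0.217.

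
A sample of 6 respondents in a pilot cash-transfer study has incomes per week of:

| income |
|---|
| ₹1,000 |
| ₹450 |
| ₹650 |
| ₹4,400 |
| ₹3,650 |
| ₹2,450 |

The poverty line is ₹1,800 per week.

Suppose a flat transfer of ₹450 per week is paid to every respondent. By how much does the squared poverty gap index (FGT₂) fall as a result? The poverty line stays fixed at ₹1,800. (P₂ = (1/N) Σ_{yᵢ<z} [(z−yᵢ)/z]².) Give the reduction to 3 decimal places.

0.122

Before: below the line — ₹450, ₹650, ₹1,000; squared poverty gap index (FGT₂) = 0.19470.
After the ₹450 transfer: below the line — ₹900, ₹1,100, ₹1,450; squared poverty gap index (FGT₂) = 0.07317.
Reduction = 0.19470 − 0.07317 = 0.122.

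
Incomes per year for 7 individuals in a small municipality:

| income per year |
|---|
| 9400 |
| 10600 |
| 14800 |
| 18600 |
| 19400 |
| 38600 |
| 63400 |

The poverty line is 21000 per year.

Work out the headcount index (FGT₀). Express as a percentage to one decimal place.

5 of the 7 individuals have income below 21000.
H = 5/7 = 71.4%.

71.4%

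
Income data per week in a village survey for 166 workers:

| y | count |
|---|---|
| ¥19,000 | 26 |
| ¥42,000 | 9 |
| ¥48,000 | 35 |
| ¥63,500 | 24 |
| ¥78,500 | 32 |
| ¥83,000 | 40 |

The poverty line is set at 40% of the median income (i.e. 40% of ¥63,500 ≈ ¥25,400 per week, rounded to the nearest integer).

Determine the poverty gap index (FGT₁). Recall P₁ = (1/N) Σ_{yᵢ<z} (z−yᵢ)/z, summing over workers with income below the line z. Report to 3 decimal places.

0.039

Below z: 26×¥19,000 (q = 26 of N = 166).
Shortfall ratios: (25400−19000)/25400 = 0.2520 (×26).
Σ = 6.551181. Dividing by the full population N = 166 gives P₁ = 0.039.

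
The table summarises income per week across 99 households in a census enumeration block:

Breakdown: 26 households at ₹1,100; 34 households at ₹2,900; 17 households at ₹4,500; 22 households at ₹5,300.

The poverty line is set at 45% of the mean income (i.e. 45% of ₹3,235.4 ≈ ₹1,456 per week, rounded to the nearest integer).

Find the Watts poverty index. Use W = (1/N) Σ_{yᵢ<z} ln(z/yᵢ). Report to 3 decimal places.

0.074

Poor units: 26×₹1,100 (q = 26 of N = 99).
Log shortfalls: ln(1456/1100) = 0.2804 (×26).
W = 7.289952 / 99 = 0.074.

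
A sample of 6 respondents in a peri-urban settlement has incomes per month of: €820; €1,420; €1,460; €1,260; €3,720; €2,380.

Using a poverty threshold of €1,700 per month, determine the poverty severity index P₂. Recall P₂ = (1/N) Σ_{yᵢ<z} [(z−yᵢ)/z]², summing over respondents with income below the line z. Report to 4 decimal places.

0.0637

Poor units: €820, €1,260, €1,420, €1,460 (q = 4 of N = 6).
Relative gaps: (1700−820)/1700 = 0.5176; (1700−1260)/1700 = 0.2588; (1700−1420)/1700 = 0.1647; (1700−1460)/1700 = 0.1412.
Squared: 0.2680; 0.0670; 0.0271; 0.0199.
Sum = 0.382007; P₂ = 0.382007 / 6 = 0.0637.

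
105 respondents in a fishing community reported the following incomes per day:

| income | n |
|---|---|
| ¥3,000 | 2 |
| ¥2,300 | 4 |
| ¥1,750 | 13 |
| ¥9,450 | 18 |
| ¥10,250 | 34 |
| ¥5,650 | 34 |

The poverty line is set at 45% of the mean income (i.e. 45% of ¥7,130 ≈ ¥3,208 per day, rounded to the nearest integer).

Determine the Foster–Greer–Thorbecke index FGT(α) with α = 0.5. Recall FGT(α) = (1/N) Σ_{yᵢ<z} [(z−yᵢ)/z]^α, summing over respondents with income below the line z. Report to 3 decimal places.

Below the line: 13×¥1,750, 4×¥2,300, 2×¥3,000 (q = 19 of N = 105).
Normalized shortfalls: (3208−1750)/3208 = 0.4545 (×13); (3208−2300)/3208 = 0.2830 (×4); (3208−3000)/3208 = 0.0648 (×2).
Raised to α = 0.5: 0.67416 (×13); 0.53202 (×4); 0.25463 (×2).
Sum = 11.401387; FGT(0.5) = 11.401387 / 105 = 0.109.

0.109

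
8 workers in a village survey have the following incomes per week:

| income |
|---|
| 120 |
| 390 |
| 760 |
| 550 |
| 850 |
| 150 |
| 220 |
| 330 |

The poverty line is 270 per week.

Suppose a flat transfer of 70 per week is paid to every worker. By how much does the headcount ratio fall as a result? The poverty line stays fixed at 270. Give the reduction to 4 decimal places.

Before: below the line — 120, 150, 220; headcount ratio = 0.375000.
After the 70 transfer: below the line — 190, 220; headcount ratio = 0.250000.
Reduction = 0.375000 − 0.250000 = 0.1250.

0.1250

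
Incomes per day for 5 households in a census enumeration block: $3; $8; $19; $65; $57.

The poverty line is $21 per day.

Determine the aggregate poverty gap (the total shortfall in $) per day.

Below the line: $3, $8, $19 (q = 3 of N = 5).
Individual gaps: 21−3 = 18; 21−8 = 13; 21−19 = 2.
Aggregate gap = $33.

$33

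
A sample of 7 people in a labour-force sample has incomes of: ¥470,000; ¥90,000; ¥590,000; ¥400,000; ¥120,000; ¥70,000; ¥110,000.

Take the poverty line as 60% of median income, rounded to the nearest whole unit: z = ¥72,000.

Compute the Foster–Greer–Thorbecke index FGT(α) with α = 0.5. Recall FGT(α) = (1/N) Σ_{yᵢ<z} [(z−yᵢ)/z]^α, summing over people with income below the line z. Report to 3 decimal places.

Poor units: ¥70,000 (q = 1 of N = 7).
Gap ratios (z−y)/z: (72000−70000)/72000 = 0.0278.
Raised to α = 0.5: 0.16667.
Sum = 0.166667; FGT(0.5) = 0.166667 / 7 = 0.024.

0.024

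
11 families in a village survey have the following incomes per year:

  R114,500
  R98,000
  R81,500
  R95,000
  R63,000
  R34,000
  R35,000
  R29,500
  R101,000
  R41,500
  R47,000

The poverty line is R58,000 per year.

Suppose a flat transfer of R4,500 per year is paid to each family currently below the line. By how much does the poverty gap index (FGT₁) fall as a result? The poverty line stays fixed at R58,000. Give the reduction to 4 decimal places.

0.0353

Before: below the line — R29,500, R34,000, R35,000, R41,500, R47,000; poverty gap index (FGT₁) = 0.161442.
After the R4,500 transfer: below the line — R34,000, R38,500, R39,500, R46,000, R51,500; poverty gap index (FGT₁) = 0.126176.
Reduction = 0.161442 − 0.126176 = 0.0353.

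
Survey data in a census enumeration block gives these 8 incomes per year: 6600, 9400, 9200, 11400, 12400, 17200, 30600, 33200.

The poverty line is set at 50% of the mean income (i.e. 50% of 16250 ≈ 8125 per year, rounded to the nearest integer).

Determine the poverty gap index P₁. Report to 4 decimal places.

0.0235

Below the line: 6600 (q = 1 of N = 8).
Relative gaps: (8125−6600)/8125 = 0.1877.
Sum of shortfalls = 0.187692; P₁ averages over all N: 0.187692 / 8 = 0.0235.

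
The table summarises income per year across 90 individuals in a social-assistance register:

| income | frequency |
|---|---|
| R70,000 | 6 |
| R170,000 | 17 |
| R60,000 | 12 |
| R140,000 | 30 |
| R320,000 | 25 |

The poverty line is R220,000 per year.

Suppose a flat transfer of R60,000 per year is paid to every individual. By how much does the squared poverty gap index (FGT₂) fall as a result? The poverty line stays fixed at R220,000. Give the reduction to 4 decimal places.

0.1139

Before: below the line — 12×R60,000, 6×R70,000, 30×R140,000, 17×R170,000; squared poverty gap index (FGT₂) = 0.155349.
After the R60,000 transfer: below the line — 12×R120,000, 6×R130,000, 30×R200,000; squared poverty gap index (FGT₂) = 0.041460.
Reduction = 0.155349 − 0.041460 = 0.1139.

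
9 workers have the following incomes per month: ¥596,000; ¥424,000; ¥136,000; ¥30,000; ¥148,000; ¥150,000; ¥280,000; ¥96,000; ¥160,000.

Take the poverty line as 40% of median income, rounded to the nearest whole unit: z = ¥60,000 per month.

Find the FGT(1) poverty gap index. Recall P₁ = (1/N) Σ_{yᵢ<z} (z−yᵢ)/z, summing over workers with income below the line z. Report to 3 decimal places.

0.056

Incomes under z: ¥30,000 (q = 1 of N = 9).
Normalized shortfalls: (60000−30000)/60000 = 0.5000.
Σ = 0.500000. Dividing by the full population N = 9 gives P₁ = 0.056.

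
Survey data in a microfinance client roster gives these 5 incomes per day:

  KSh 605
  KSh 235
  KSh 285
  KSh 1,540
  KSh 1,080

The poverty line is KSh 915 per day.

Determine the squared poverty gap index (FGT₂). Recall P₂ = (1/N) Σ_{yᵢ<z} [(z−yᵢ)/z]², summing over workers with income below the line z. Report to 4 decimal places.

Below z: KSh 235, KSh 285, KSh 605 (q = 3 of N = 5).
Relative gaps: (915−235)/915 = 0.7432; (915−285)/915 = 0.6885; (915−605)/915 = 0.3388.
Squared: 0.5523; 0.4741; 0.1148.
Sum = 1.141151; P₂ = 1.141151 / 5 = 0.2282.

0.2282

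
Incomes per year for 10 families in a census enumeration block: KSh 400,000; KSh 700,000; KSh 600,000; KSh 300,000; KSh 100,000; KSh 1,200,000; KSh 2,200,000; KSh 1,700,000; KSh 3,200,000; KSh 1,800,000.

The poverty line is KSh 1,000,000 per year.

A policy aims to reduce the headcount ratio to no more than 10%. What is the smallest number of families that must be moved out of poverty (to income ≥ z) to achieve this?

4

Currently q = 5 of N = 10 are below the line (H = 0.500).
A headcount ratio of at most 10% allows at most ⌊0.10 × 10⌋ = 1 poor families.
So at least 5 − 1 = 4 must be lifted.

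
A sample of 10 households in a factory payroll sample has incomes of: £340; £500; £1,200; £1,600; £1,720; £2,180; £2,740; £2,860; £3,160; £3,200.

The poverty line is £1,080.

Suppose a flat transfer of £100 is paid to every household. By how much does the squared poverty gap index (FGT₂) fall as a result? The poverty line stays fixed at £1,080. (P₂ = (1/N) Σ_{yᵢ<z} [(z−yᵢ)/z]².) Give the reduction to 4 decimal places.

0.0209

Before: below the line — £340, £500; squared poverty gap index (FGT₂) = 0.075789.
After the £100 transfer: below the line — £440, £600; squared poverty gap index (FGT₂) = 0.054870.
Reduction = 0.075789 − 0.054870 = 0.0209.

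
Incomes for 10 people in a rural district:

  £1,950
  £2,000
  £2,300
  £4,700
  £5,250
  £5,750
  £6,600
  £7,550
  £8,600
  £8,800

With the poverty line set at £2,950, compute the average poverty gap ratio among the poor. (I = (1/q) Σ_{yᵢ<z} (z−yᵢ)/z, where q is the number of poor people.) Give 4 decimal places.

Below z: £1,950, £2,000, £2,300 (q = 3 of N = 10).
Relative gaps: 0.3390, 0.3220, 0.2203; sum = 0.881356.
I averages over the q = 3 poor units only: 0.881356 / 3 = 0.2938.

0.2938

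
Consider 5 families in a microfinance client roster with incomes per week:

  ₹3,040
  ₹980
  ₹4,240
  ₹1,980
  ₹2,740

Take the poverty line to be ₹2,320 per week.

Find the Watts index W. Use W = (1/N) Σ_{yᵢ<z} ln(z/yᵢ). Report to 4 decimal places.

0.2040

Incomes under z: ₹980, ₹1,980 (q = 2 of N = 5).
ln(z/y) terms: ln(2320/980) = 0.8618; ln(2320/1980) = 0.1585.
W = 1.020240 / 5 = 0.2040.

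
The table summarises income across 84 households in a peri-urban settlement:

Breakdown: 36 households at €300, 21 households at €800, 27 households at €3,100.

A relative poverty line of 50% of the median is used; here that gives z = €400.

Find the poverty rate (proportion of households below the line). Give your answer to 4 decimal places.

0.4286

36 of the 84 households have income below €400.
H = 36/84 = 0.4286.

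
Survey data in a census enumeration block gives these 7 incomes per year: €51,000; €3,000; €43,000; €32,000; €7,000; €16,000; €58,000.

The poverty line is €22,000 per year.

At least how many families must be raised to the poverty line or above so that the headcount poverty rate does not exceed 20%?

2

Currently q = 3 of N = 7 are below the line (H = 0.429).
A headcount ratio of at most 20% allows at most ⌊0.20 × 7⌋ = 1 poor families.
So at least 3 − 1 = 2 must be lifted.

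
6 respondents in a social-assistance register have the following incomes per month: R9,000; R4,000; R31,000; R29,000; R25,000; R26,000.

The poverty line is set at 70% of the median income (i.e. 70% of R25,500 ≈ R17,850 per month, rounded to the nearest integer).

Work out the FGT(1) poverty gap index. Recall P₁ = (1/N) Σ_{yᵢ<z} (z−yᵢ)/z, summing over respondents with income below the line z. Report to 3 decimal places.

Below z: R4,000, R9,000 (q = 2 of N = 6).
Shortfall ratios: (17850−4000)/17850 = 0.7759; (17850−9000)/17850 = 0.4958.
Sum of shortfalls = 1.271709; P₁ averages over all N: 1.271709 / 6 = 0.212.

0.212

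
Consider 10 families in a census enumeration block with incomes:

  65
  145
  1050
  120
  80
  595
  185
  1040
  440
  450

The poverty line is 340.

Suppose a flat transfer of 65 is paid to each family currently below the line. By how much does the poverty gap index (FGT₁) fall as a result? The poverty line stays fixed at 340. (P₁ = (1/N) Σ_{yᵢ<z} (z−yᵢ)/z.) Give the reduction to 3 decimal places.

0.096

Before: below the line — 65, 80, 120, 145, 185; poverty gap index (FGT₁) = 0.32500.
After the 65 transfer: below the line — 130, 145, 185, 210, 250; poverty gap index (FGT₁) = 0.22941.
Reduction = 0.32500 − 0.22941 = 0.096.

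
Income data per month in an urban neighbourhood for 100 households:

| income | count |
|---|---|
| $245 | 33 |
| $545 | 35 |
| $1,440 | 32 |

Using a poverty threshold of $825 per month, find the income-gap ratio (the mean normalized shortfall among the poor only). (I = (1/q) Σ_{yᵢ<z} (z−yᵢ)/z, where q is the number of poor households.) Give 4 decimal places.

Incomes under z: 33×$245, 35×$545 (q = 68 of N = 100).
Relative gaps: 0.7030 (×33), 0.3394 (×35); sum = 35.078788.
I averages over the q = 68 poor units only: 35.078788 / 68 = 0.5159.

0.5159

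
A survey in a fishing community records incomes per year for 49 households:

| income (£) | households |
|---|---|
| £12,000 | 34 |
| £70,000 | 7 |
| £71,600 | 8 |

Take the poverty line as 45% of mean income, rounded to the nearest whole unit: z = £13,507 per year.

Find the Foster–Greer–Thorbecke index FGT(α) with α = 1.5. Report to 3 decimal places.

0.026

Poor units: 34×£12,000 (q = 34 of N = 49).
Shortfall ratios: (13507−12000)/13507 = 0.1116 (×34).
Raised to α = 1.5: 0.03727 (×34).
Sum = 1.267099; FGT(1.5) = 1.267099 / 49 = 0.026.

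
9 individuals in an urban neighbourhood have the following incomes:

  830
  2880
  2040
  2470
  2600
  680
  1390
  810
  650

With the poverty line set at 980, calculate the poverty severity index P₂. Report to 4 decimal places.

Poor units: 650, 680, 810, 830 (q = 4 of N = 9).
Normalized shortfalls: (980−650)/980 = 0.3367; (980−680)/980 = 0.3061; (980−810)/980 = 0.1735; (980−830)/980 = 0.1531.
Squared: 0.1134; 0.0937; 0.0301; 0.0234.
Sum = 0.260621; P₂ = 0.260621 / 9 = 0.0290.

0.0290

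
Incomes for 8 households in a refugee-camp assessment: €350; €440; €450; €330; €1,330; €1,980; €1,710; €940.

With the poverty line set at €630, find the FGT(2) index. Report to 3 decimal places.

Below z: €330, €350, €440, €450 (q = 4 of N = 8).
Relative gaps: (630−330)/630 = 0.4762; (630−350)/630 = 0.4444; (630−440)/630 = 0.3016; (630−450)/630 = 0.2857.
Squared: 0.2268; 0.1975; 0.0910; 0.0816.
Sum = 0.596876; P₂ = 0.596876 / 8 = 0.075.

0.075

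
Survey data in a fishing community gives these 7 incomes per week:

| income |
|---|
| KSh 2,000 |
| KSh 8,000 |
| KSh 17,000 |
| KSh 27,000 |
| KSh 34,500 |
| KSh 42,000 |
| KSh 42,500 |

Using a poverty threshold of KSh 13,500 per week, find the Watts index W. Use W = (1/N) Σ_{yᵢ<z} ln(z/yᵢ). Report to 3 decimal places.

0.348

Poor units: KSh 2,000, KSh 8,000 (q = 2 of N = 7).
Log shortfalls: ln(13500/2000) = 1.9095; ln(13500/8000) = 0.5232.
W = 2.432791 / 7 = 0.348.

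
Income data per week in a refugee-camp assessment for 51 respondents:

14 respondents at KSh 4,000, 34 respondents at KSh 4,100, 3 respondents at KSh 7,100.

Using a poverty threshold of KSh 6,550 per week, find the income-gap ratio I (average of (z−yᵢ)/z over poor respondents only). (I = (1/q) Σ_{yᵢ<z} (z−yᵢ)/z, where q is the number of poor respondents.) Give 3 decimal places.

Incomes under z: 14×KSh 4,000, 34×KSh 4,100 (q = 48 of N = 51).
Relative gaps: 0.3893 (×14), 0.3740 (×34); sum = 18.167939.
I averages over the q = 48 poor units only: 18.167939 / 48 = 0.378.

0.378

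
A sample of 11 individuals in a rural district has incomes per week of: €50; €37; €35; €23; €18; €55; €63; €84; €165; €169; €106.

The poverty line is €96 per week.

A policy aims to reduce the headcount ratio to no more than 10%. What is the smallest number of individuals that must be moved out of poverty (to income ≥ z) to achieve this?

7

8 of the 11 individuals are poor, so H = 8/11 = 0.727.
A headcount ratio of at most 10% allows at most ⌊0.10 × 11⌋ = 1 poor individuals.
So at least 8 − 1 = 7 must be lifted.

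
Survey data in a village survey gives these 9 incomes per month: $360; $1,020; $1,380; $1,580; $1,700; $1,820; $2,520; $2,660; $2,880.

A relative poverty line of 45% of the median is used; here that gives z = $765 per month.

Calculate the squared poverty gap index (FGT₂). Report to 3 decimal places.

0.031

Poor units: $360 (q = 1 of N = 9).
Shortfall ratios: (765−360)/765 = 0.5294.
Squared: 0.2803.
Sum = 0.280277; P₂ = 0.280277 / 9 = 0.031.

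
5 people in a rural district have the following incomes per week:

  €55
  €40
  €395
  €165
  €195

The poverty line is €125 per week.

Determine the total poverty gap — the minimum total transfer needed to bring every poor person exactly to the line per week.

€155

Poor units: €40, €55 (q = 2 of N = 5).
Individual gaps: 125−40 = 85; 125−55 = 70.
Aggregate gap = €155.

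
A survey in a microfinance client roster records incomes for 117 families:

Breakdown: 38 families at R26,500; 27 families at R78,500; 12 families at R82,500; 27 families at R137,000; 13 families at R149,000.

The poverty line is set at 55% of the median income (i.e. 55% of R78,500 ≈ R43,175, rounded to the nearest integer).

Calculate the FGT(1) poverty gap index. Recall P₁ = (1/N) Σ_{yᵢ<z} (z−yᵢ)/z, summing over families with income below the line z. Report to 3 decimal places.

Incomes under z: 38×R26,500 (q = 38 of N = 117).
Shortfall ratios: (43175−26500)/43175 = 0.3862 (×38).
Σ = 14.676317. Dividing by the full population N = 117 gives P₁ = 0.125.

0.125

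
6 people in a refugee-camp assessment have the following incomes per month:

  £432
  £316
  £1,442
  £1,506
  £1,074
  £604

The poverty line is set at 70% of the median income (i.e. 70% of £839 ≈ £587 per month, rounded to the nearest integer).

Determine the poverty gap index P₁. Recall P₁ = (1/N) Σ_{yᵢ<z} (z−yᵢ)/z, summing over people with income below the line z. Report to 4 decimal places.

0.1210

Below z: £316, £432 (q = 2 of N = 6).
Shortfall ratios: (587−316)/587 = 0.4617; (587−432)/587 = 0.2641.
Sum of shortfalls = 0.725724; P₁ averages over all N: 0.725724 / 6 = 0.1210.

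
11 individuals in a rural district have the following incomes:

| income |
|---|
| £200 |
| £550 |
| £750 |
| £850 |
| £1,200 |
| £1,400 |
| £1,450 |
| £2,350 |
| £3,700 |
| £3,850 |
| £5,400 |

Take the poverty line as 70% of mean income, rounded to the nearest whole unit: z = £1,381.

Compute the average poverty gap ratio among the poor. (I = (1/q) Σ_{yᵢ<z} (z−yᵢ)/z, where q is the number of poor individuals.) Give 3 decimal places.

Poor units: £200, £550, £750, £850, £1,200 (q = 5 of N = 11).
Shortfall ratios (z−y)/z: 0.8552, 0.6017, 0.4569, 0.3845, 0.1311; sum = 2.429399.
The income-gap ratio divides by q (the poor only): 2.429399 / 5 = 0.486.

0.486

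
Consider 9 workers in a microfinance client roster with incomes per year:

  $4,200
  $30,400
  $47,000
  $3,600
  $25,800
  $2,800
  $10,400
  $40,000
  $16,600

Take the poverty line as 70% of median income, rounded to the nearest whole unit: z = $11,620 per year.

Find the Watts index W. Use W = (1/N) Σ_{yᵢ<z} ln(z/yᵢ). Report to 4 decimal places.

Below the line: $2,800, $3,600, $4,200, $10,400 (q = 4 of N = 9).
Log shortfalls: ln(11620/2800) = 1.4231; ln(11620/3600) = 1.1718; ln(11620/4200) = 1.0176; ln(11620/10400) = 0.1109.
W = 3.723467 / 9 = 0.4137.

0.4137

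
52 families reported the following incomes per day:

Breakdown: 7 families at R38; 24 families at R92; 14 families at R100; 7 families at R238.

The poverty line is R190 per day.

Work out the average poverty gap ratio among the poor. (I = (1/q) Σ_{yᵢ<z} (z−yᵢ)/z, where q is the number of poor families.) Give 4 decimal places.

Poor units: 7×R38, 24×R92, 14×R100 (q = 45 of N = 52).
Shortfall ratios (z−y)/z: 0.8000 (×7), 0.5158 (×24), 0.4737 (×14); sum = 24.610526.
The income-gap ratio divides by q (the poor only): 24.610526 / 45 = 0.5469.

0.5469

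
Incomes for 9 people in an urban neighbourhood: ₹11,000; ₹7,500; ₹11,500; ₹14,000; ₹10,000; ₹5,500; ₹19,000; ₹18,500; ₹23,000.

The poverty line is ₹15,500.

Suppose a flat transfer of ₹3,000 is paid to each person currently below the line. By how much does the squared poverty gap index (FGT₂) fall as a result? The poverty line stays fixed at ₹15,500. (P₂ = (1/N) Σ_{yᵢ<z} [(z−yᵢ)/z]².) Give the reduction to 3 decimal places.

0.069

Before: below the line — ₹5,500, ₹7,500, ₹10,000, ₹11,000, ₹11,500, ₹14,000; squared poverty gap index (FGT₂) = 0.10764.
After the ₹3,000 transfer: below the line — ₹8,500, ₹10,500, ₹13,000, ₹14,000, ₹14,500; squared poverty gap index (FGT₂) = 0.03862.
Reduction = 0.10764 − 0.03862 = 0.069.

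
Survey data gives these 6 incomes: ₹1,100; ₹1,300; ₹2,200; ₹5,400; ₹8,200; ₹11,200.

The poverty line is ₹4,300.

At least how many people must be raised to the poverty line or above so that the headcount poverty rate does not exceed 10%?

3 of the 6 people are poor, so H = 3/6 = 0.500.
A headcount ratio of at most 10% allows at most ⌊0.10 × 6⌋ = 0 poor people.
So at least 3 − 0 = 3 must be lifted.

3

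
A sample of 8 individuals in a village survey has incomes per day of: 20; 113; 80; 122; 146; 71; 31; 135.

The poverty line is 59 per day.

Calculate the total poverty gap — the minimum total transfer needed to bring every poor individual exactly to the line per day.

Poor units: 20, 31 (q = 2 of N = 8).
Individual gaps: 59−20 = 39; 59−31 = 28.
Aggregate gap = 67.

67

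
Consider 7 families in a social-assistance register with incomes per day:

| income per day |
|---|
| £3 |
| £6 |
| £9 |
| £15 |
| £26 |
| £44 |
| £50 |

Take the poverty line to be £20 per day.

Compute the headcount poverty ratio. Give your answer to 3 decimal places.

0.571

4 of the 7 families have income below £20.
H = 4/7 = 0.571.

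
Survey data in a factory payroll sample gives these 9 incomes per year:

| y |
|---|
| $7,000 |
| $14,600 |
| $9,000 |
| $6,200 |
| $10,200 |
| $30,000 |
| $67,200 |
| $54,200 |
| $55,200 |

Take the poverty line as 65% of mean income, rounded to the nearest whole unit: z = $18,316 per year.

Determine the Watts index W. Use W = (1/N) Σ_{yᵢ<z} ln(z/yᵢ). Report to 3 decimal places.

Incomes under z: $6,200, $7,000, $9,000, $10,200, $14,600 (q = 5 of N = 9).
Log gaps: ln(18316/6200) = 1.0832; ln(18316/7000) = 0.9619; ln(18316/9000) = 0.7106; ln(18316/10200) = 0.5854; ln(18316/14600) = 0.2268.
W = 3.567782 / 9 = 0.396.

0.396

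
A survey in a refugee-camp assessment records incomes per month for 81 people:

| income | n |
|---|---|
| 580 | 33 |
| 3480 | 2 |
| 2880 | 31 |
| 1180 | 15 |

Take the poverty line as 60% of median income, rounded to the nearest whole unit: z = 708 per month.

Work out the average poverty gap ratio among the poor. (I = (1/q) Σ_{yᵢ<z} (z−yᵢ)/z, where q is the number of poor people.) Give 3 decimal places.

0.181

Poor units: 33×580 (q = 33 of N = 81).
Shortfall ratios (z−y)/z: 0.1808 (×33); sum = 5.966102.
The income-gap ratio divides by q (the poor only): 5.966102 / 33 = 0.181.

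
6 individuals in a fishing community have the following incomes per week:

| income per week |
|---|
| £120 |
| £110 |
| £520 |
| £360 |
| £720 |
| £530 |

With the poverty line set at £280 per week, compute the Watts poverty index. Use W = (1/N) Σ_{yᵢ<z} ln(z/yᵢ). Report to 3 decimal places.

Below the line: £110, £120 (q = 2 of N = 6).
ln(z/y) terms: ln(280/110) = 0.9343; ln(280/120) = 0.8473.
W = 1.781607 / 6 = 0.297.

0.297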